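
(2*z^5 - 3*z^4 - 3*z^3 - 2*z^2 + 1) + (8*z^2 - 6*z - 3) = 2*z^5 - 3*z^4 - 3*z^3 + 6*z^2 - 6*z - 2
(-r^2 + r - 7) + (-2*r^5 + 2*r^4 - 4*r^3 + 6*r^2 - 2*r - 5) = -2*r^5 + 2*r^4 - 4*r^3 + 5*r^2 - r - 12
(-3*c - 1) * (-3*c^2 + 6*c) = 9*c^3 - 15*c^2 - 6*c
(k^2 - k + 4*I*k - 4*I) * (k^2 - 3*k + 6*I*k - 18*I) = k^4 - 4*k^3 + 10*I*k^3 - 21*k^2 - 40*I*k^2 + 96*k + 30*I*k - 72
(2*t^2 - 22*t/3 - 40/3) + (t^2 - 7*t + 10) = 3*t^2 - 43*t/3 - 10/3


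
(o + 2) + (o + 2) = 2*o + 4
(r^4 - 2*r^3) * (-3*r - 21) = -3*r^5 - 15*r^4 + 42*r^3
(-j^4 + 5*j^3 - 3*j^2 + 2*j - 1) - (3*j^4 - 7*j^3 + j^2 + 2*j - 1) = -4*j^4 + 12*j^3 - 4*j^2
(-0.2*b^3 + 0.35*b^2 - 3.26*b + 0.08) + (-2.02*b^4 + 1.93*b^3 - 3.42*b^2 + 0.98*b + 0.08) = -2.02*b^4 + 1.73*b^3 - 3.07*b^2 - 2.28*b + 0.16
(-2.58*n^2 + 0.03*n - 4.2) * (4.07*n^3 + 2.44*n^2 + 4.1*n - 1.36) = -10.5006*n^5 - 6.1731*n^4 - 27.5988*n^3 - 6.6162*n^2 - 17.2608*n + 5.712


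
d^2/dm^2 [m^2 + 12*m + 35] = 2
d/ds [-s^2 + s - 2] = 1 - 2*s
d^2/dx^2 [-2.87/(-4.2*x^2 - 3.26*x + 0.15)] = (-101.2536*x^2 - 78.59208*x + 2.87*(8.4*x + 3.26)*(16.8*x + 6.52) + 3.6162)/(4.2*x^2 + 3.26*x - 0.15)^3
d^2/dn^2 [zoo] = 0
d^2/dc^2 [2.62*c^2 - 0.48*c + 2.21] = 5.24000000000000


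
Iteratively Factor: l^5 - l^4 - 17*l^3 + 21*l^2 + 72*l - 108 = (l - 2)*(l^4 + l^3 - 15*l^2 - 9*l + 54) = (l - 2)*(l + 3)*(l^3 - 2*l^2 - 9*l + 18) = (l - 2)^2*(l + 3)*(l^2 - 9) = (l - 2)^2*(l + 3)^2*(l - 3)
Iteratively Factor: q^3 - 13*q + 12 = (q - 3)*(q^2 + 3*q - 4) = (q - 3)*(q + 4)*(q - 1)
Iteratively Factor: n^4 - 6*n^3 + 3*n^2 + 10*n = (n - 5)*(n^3 - n^2 - 2*n) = (n - 5)*(n - 2)*(n^2 + n) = (n - 5)*(n - 2)*(n + 1)*(n)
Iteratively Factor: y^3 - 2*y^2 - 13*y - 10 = (y - 5)*(y^2 + 3*y + 2) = (y - 5)*(y + 2)*(y + 1)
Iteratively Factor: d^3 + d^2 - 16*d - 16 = (d + 4)*(d^2 - 3*d - 4) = (d - 4)*(d + 4)*(d + 1)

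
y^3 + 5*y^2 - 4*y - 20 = (y - 2)*(y + 2)*(y + 5)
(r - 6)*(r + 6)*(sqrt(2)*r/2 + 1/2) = sqrt(2)*r^3/2 + r^2/2 - 18*sqrt(2)*r - 18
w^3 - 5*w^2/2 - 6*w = w*(w - 4)*(w + 3/2)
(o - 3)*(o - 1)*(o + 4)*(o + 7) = o^4 + 7*o^3 - 13*o^2 - 79*o + 84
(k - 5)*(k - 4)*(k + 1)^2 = k^4 - 7*k^3 + 3*k^2 + 31*k + 20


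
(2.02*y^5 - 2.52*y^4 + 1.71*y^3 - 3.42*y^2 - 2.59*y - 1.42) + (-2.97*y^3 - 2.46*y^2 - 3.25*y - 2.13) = 2.02*y^5 - 2.52*y^4 - 1.26*y^3 - 5.88*y^2 - 5.84*y - 3.55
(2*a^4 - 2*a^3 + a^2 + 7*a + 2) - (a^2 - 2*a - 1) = 2*a^4 - 2*a^3 + 9*a + 3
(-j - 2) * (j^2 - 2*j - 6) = -j^3 + 10*j + 12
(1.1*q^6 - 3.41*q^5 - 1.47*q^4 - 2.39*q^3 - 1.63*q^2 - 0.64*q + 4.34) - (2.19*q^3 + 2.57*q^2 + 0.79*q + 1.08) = 1.1*q^6 - 3.41*q^5 - 1.47*q^4 - 4.58*q^3 - 4.2*q^2 - 1.43*q + 3.26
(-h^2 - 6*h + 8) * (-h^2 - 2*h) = h^4 + 8*h^3 + 4*h^2 - 16*h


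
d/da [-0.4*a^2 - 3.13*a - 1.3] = -0.8*a - 3.13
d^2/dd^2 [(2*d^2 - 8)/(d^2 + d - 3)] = 4*(-d^3 - 3*d^2 - 12*d - 7)/(d^6 + 3*d^5 - 6*d^4 - 17*d^3 + 18*d^2 + 27*d - 27)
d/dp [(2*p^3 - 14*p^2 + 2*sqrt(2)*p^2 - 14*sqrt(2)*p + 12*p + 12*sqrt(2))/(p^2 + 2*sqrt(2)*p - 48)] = 2*(p^4 + 4*sqrt(2)*p^3 - 146*p^2 - 7*sqrt(2)*p^2 - 108*sqrt(2)*p + 672*p - 312 + 336*sqrt(2))/(p^4 + 4*sqrt(2)*p^3 - 88*p^2 - 192*sqrt(2)*p + 2304)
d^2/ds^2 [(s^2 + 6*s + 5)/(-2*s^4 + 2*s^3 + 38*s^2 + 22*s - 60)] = (-3*s^8 - 33*s^7 - 22*s^6 + 333*s^5 + 678*s^4 - 951*s^3 - 7470*s^2 - 13845*s - 6335)/(s^12 - 3*s^11 - 54*s^10 + 80*s^9 + 1182*s^8 - 42*s^7 - 11080*s^6 - 10836*s^5 + 30273*s^4 + 33589*s^3 - 40410*s^2 - 29700*s + 27000)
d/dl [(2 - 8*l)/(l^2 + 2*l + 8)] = 4*(2*l^2 - l - 17)/(l^4 + 4*l^3 + 20*l^2 + 32*l + 64)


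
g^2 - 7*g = g*(g - 7)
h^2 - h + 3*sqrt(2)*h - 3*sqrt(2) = (h - 1)*(h + 3*sqrt(2))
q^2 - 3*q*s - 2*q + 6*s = (q - 2)*(q - 3*s)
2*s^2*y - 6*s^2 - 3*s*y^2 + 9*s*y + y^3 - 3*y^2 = (-2*s + y)*(-s + y)*(y - 3)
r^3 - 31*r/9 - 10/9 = (r - 2)*(r + 1/3)*(r + 5/3)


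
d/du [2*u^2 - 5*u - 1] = 4*u - 5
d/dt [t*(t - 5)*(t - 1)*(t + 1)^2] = 5*t^4 - 16*t^3 - 18*t^2 + 8*t + 5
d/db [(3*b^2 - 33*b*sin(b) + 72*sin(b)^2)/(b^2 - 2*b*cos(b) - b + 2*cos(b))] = 3*((b^2 - 11*b*sin(b) + 24*sin(b)^2)*(-2*b*sin(b) - 2*b + 2*sqrt(2)*sin(b + pi/4) + 1) + (b^2 - 2*b*cos(b) - b + 2*cos(b))*(-11*b*cos(b) + 2*b - 11*sin(b) + 24*sin(2*b)))/((b - 1)^2*(b - 2*cos(b))^2)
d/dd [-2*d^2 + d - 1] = 1 - 4*d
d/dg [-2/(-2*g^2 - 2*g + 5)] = 4*(-2*g - 1)/(2*g^2 + 2*g - 5)^2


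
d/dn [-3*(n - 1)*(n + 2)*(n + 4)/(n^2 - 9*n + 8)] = 3*(-n^2 + 16*n + 56)/(n^2 - 16*n + 64)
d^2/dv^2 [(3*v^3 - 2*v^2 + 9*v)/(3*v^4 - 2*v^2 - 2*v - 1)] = 2*(27*v^9 - 54*v^8 + 540*v^7 + 114*v^6 - 126*v^5 + 90*v^4 + 320*v^3 + 30*v^2 - 45*v - 20)/(27*v^12 - 54*v^10 - 54*v^9 + 9*v^8 + 72*v^7 + 64*v^6 + 12*v^5 - 27*v^4 - 32*v^3 - 18*v^2 - 6*v - 1)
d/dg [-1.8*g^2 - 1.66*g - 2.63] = -3.6*g - 1.66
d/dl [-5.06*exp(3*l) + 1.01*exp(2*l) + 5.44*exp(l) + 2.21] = (-15.18*exp(2*l) + 2.02*exp(l) + 5.44)*exp(l)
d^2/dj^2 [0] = 0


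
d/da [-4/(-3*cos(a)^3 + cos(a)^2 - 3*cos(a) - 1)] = 4*(9*cos(a)^2 - 2*cos(a) + 3)*sin(a)/(3*cos(a)^3 - cos(a)^2 + 3*cos(a) + 1)^2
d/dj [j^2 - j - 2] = 2*j - 1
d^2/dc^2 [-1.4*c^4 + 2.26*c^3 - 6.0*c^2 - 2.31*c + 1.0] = -16.8*c^2 + 13.56*c - 12.0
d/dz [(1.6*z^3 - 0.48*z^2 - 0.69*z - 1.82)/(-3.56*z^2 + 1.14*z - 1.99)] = (-5.696*z^4 + 3.648*z^3 - 12.5556*z^2 - 11.048*z + 3.4479)/(12.6736*z^4 - 8.1168*z^3 + 15.4684*z^2 - 4.5372*z + 3.9601)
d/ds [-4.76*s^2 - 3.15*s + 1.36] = -9.52*s - 3.15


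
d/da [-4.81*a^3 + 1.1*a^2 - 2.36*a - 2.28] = -14.43*a^2 + 2.2*a - 2.36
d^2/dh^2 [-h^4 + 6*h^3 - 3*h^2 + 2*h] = -12*h^2 + 36*h - 6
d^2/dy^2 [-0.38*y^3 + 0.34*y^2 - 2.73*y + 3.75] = 0.68 - 2.28*y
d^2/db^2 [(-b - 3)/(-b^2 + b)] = 2*(b^3 + 9*b^2 - 9*b + 3)/(b^3*(b^3 - 3*b^2 + 3*b - 1))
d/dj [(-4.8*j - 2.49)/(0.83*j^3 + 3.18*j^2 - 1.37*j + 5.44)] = (7.968*j^3 + 21.4641*j^2 + 15.8364*j - 29.5233)/(0.6889*j^6 + 5.2788*j^5 + 7.8382*j^4 + 0.3172*j^3 + 36.4753*j^2 - 14.9056*j + 29.5936)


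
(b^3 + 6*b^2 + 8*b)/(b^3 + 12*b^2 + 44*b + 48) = b/(b + 6)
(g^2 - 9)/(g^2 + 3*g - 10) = (g^2 - 9)/(g^2 + 3*g - 10)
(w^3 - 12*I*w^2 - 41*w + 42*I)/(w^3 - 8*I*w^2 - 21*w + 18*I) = (w - 7*I)/(w - 3*I)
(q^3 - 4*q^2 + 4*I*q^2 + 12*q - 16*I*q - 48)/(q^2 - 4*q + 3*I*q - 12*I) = (q^2 + 4*I*q + 12)/(q + 3*I)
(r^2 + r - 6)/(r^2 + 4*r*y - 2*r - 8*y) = (r + 3)/(r + 4*y)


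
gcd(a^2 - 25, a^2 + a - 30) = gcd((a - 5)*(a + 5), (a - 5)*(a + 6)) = a - 5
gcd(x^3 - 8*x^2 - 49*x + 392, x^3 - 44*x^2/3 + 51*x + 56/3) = x^2 - 15*x + 56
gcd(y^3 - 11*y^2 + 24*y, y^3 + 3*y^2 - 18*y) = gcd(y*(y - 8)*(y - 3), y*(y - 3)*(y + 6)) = y^2 - 3*y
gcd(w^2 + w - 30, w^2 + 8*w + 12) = w + 6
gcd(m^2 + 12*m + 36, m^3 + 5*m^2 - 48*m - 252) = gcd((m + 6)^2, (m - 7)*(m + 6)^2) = m^2 + 12*m + 36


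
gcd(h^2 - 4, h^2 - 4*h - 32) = 1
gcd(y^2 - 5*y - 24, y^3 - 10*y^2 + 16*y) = y - 8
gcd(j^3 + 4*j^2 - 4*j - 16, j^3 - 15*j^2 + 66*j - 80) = j - 2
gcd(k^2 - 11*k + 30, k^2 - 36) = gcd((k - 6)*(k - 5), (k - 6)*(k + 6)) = k - 6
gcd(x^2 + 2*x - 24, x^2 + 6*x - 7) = 1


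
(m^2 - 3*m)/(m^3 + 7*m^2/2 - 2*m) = 2*(m - 3)/(2*m^2 + 7*m - 4)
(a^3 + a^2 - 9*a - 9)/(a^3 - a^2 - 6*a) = (a^2 + 4*a + 3)/(a*(a + 2))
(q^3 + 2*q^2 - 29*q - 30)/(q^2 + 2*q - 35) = (q^2 + 7*q + 6)/(q + 7)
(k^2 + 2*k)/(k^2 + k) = (k + 2)/(k + 1)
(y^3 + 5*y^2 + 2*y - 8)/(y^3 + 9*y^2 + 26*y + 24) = (y - 1)/(y + 3)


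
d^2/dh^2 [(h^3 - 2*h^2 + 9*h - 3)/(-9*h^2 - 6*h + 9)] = 2*(-106*h^3 + 153*h^2 - 216*h + 3)/(3*(27*h^6 + 54*h^5 - 45*h^4 - 100*h^3 + 45*h^2 + 54*h - 27))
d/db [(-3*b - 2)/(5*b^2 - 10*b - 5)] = (3*b^2 + 4*b - 1)/(5*(b^4 - 4*b^3 + 2*b^2 + 4*b + 1))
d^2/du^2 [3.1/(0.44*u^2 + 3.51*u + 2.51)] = (-1.20032*u^2 - 9.57528*u + 3.1*(0.88*u + 3.51)*(1.76*u + 7.02) - 6.84728)/(0.44*u^2 + 3.51*u + 2.51)^3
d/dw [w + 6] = 1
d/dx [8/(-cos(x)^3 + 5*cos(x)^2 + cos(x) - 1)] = 8*(-3*cos(x)^2 + 10*cos(x) + 1)*sin(x)/(sin(x)^2*cos(x) - 5*sin(x)^2 + 4)^2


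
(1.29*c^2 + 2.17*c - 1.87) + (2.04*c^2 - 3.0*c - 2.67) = 3.33*c^2 - 0.83*c - 4.54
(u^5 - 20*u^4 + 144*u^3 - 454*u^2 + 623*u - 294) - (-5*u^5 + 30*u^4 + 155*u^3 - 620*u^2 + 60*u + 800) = 6*u^5 - 50*u^4 - 11*u^3 + 166*u^2 + 563*u - 1094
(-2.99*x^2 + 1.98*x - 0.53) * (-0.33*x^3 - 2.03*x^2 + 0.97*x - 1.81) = 0.9867*x^5 + 5.4163*x^4 - 6.7448*x^3 + 8.4084*x^2 - 4.0979*x + 0.9593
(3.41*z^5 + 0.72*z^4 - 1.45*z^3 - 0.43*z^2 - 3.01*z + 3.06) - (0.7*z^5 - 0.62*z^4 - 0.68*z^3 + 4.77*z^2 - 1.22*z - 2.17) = 2.71*z^5 + 1.34*z^4 - 0.77*z^3 - 5.2*z^2 - 1.79*z + 5.23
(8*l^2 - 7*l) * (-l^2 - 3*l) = -8*l^4 - 17*l^3 + 21*l^2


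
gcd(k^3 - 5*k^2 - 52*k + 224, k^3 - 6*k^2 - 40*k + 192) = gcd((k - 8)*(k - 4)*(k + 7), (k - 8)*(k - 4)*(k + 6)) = k^2 - 12*k + 32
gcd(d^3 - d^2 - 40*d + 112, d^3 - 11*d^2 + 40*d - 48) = d^2 - 8*d + 16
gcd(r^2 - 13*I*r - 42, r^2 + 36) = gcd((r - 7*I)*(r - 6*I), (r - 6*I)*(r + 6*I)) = r - 6*I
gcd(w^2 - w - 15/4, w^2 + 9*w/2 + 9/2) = w + 3/2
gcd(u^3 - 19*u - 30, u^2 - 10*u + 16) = 1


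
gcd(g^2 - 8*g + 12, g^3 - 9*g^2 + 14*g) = g - 2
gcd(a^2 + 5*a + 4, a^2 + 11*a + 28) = a + 4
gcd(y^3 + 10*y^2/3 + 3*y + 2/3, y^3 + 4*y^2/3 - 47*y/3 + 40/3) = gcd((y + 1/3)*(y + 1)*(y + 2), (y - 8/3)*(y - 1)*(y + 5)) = 1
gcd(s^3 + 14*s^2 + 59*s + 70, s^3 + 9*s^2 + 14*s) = s^2 + 9*s + 14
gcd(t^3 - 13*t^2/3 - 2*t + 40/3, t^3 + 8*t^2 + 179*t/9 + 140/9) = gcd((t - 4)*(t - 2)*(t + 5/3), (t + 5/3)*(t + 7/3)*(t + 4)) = t + 5/3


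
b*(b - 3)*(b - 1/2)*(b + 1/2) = b^4 - 3*b^3 - b^2/4 + 3*b/4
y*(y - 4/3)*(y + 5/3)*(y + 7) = y^4 + 22*y^3/3 + y^2/9 - 140*y/9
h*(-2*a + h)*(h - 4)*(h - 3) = -2*a*h^3 + 14*a*h^2 - 24*a*h + h^4 - 7*h^3 + 12*h^2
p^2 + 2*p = p*(p + 2)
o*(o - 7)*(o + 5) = o^3 - 2*o^2 - 35*o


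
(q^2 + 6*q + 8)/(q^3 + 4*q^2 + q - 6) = (q + 4)/(q^2 + 2*q - 3)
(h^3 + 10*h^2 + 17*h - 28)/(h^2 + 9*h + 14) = (h^2 + 3*h - 4)/(h + 2)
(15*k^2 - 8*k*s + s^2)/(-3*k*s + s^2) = (-5*k + s)/s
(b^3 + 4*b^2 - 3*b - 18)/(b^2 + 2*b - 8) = (b^2 + 6*b + 9)/(b + 4)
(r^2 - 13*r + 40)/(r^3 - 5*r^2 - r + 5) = (r - 8)/(r^2 - 1)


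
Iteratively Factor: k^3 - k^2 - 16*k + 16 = (k - 1)*(k^2 - 16) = (k - 1)*(k + 4)*(k - 4)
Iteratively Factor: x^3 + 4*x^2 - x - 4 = (x + 4)*(x^2 - 1) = (x - 1)*(x + 4)*(x + 1)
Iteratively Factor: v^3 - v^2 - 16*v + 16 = (v + 4)*(v^2 - 5*v + 4) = (v - 4)*(v + 4)*(v - 1)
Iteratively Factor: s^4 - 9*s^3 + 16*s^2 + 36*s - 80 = (s + 2)*(s^3 - 11*s^2 + 38*s - 40) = (s - 2)*(s + 2)*(s^2 - 9*s + 20) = (s - 4)*(s - 2)*(s + 2)*(s - 5)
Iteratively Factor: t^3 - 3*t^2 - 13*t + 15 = (t - 5)*(t^2 + 2*t - 3) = (t - 5)*(t - 1)*(t + 3)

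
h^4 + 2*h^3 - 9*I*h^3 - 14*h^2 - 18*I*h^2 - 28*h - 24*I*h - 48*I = (h + 2)*(h - 6*I)*(h - 4*I)*(h + I)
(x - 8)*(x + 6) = x^2 - 2*x - 48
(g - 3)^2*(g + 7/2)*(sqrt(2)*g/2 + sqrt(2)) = sqrt(2)*g^4/2 - sqrt(2)*g^3/4 - 17*sqrt(2)*g^2/2 + 15*sqrt(2)*g/4 + 63*sqrt(2)/2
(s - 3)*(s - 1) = s^2 - 4*s + 3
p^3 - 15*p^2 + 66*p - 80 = (p - 8)*(p - 5)*(p - 2)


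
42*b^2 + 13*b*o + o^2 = (6*b + o)*(7*b + o)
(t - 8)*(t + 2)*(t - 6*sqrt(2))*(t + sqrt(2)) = t^4 - 5*sqrt(2)*t^3 - 6*t^3 - 28*t^2 + 30*sqrt(2)*t^2 + 72*t + 80*sqrt(2)*t + 192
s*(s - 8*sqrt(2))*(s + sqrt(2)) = s^3 - 7*sqrt(2)*s^2 - 16*s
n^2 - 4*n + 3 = (n - 3)*(n - 1)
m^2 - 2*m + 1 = (m - 1)^2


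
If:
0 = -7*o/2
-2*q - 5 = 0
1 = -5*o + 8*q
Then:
No Solution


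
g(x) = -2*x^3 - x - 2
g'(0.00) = -1.00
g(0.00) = -2.00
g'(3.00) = -55.00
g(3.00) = -59.00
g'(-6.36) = -243.70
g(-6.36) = 518.88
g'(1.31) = -11.30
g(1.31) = -7.81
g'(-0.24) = -1.35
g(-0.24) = -1.73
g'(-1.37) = -12.26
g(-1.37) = 4.51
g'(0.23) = -1.32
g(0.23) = -2.25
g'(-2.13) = -28.22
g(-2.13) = 19.46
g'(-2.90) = -51.46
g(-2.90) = 49.68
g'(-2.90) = -51.46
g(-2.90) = 49.68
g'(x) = -6*x^2 - 1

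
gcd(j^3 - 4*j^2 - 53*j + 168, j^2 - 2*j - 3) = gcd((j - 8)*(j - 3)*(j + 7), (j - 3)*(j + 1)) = j - 3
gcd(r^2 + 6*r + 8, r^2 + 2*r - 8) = r + 4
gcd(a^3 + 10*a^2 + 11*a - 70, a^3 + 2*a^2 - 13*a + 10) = a^2 + 3*a - 10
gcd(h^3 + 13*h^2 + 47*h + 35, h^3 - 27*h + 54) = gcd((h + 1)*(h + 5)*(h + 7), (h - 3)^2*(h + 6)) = 1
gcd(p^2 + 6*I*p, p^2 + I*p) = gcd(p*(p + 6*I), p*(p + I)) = p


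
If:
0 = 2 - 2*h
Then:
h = 1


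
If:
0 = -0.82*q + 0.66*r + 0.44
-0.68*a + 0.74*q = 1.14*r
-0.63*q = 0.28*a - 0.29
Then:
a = 1.18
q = -0.07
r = -0.75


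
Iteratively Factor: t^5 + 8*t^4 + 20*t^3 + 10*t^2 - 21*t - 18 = (t + 1)*(t^4 + 7*t^3 + 13*t^2 - 3*t - 18) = (t + 1)*(t + 3)*(t^3 + 4*t^2 + t - 6) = (t - 1)*(t + 1)*(t + 3)*(t^2 + 5*t + 6) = (t - 1)*(t + 1)*(t + 2)*(t + 3)*(t + 3)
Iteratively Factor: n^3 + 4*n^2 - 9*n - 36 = (n + 4)*(n^2 - 9) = (n - 3)*(n + 4)*(n + 3)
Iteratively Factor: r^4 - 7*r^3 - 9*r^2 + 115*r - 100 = (r + 4)*(r^3 - 11*r^2 + 35*r - 25) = (r - 5)*(r + 4)*(r^2 - 6*r + 5) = (r - 5)^2*(r + 4)*(r - 1)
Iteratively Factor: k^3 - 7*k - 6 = (k + 2)*(k^2 - 2*k - 3) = (k + 1)*(k + 2)*(k - 3)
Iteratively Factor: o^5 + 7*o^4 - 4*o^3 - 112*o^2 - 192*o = (o + 3)*(o^4 + 4*o^3 - 16*o^2 - 64*o) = (o - 4)*(o + 3)*(o^3 + 8*o^2 + 16*o) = o*(o - 4)*(o + 3)*(o^2 + 8*o + 16) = o*(o - 4)*(o + 3)*(o + 4)*(o + 4)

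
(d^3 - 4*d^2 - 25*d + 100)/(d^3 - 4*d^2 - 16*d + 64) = (d^2 - 25)/(d^2 - 16)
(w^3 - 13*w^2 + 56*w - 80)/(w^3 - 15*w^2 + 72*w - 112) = (w - 5)/(w - 7)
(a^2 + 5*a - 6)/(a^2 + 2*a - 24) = (a - 1)/(a - 4)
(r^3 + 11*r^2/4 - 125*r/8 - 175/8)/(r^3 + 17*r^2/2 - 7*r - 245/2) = (r + 5/4)/(r + 7)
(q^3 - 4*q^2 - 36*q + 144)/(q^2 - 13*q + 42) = (q^2 + 2*q - 24)/(q - 7)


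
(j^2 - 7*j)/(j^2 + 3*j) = (j - 7)/(j + 3)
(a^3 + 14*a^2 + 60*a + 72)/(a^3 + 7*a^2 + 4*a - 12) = (a + 6)/(a - 1)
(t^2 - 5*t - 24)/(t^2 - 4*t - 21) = (t - 8)/(t - 7)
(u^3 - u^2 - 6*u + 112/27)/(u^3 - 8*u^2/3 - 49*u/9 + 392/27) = (3*u - 2)/(3*u - 7)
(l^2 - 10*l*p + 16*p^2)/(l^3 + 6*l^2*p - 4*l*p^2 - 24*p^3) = (l - 8*p)/(l^2 + 8*l*p + 12*p^2)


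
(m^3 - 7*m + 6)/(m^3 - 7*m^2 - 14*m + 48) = (m - 1)/(m - 8)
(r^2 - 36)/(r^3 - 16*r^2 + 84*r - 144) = (r + 6)/(r^2 - 10*r + 24)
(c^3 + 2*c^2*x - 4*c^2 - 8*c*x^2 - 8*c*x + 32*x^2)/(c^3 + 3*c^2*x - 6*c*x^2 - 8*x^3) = (c - 4)/(c + x)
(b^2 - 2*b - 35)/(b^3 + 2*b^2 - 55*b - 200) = (b - 7)/(b^2 - 3*b - 40)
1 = 1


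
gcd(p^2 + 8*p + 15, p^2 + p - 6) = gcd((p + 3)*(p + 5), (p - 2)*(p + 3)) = p + 3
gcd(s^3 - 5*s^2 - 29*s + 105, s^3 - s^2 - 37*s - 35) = s^2 - 2*s - 35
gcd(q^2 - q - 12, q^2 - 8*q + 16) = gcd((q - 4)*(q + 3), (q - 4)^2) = q - 4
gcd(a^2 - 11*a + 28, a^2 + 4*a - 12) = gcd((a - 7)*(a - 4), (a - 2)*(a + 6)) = 1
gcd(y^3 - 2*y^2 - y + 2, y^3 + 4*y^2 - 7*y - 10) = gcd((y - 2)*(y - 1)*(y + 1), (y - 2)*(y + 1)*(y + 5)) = y^2 - y - 2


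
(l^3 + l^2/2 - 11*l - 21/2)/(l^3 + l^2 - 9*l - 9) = (l - 7/2)/(l - 3)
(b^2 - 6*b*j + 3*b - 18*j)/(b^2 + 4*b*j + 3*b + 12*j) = (b - 6*j)/(b + 4*j)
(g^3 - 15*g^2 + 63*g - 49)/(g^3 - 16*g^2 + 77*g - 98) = (g - 1)/(g - 2)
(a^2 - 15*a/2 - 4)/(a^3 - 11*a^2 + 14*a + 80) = (a + 1/2)/(a^2 - 3*a - 10)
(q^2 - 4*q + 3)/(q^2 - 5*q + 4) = (q - 3)/(q - 4)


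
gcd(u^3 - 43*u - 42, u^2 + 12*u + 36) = u + 6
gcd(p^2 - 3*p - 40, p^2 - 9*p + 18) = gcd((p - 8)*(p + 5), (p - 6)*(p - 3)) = 1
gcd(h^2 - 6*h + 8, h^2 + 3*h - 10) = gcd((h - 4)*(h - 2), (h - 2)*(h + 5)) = h - 2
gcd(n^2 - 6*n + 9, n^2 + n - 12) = n - 3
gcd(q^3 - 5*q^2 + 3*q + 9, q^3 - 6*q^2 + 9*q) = q^2 - 6*q + 9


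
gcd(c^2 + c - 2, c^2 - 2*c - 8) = c + 2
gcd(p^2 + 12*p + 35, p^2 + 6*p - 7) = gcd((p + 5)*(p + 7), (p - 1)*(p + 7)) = p + 7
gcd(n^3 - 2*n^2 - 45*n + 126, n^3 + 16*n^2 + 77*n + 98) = n + 7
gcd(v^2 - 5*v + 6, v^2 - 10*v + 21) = v - 3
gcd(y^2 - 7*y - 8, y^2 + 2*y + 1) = y + 1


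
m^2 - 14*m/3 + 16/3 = (m - 8/3)*(m - 2)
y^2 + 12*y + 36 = (y + 6)^2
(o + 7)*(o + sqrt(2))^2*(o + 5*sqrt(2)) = o^4 + 7*o^3 + 7*sqrt(2)*o^3 + 22*o^2 + 49*sqrt(2)*o^2 + 10*sqrt(2)*o + 154*o + 70*sqrt(2)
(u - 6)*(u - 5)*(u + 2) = u^3 - 9*u^2 + 8*u + 60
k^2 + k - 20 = (k - 4)*(k + 5)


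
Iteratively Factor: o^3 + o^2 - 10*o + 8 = (o - 1)*(o^2 + 2*o - 8) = (o - 1)*(o + 4)*(o - 2)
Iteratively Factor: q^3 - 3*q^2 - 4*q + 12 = (q + 2)*(q^2 - 5*q + 6) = (q - 2)*(q + 2)*(q - 3)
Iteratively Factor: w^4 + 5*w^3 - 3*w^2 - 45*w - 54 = (w + 2)*(w^3 + 3*w^2 - 9*w - 27) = (w + 2)*(w + 3)*(w^2 - 9) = (w - 3)*(w + 2)*(w + 3)*(w + 3)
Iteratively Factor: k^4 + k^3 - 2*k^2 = (k)*(k^3 + k^2 - 2*k) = k*(k - 1)*(k^2 + 2*k) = k^2*(k - 1)*(k + 2)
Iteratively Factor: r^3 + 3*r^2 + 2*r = (r + 2)*(r^2 + r) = (r + 1)*(r + 2)*(r)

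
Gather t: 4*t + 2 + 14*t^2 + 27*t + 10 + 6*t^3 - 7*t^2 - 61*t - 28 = 6*t^3 + 7*t^2 - 30*t - 16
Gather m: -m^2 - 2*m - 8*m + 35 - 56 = -m^2 - 10*m - 21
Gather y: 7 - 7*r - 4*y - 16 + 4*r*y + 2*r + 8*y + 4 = -5*r + y*(4*r + 4) - 5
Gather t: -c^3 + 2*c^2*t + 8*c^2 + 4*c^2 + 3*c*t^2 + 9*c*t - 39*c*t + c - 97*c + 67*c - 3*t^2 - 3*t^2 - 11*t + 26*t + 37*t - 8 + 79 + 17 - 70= -c^3 + 12*c^2 - 29*c + t^2*(3*c - 6) + t*(2*c^2 - 30*c + 52) + 18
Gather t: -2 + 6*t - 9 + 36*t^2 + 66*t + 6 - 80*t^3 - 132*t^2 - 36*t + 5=-80*t^3 - 96*t^2 + 36*t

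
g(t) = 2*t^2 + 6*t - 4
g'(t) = 4*t + 6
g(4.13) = 54.89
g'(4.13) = 22.52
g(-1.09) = -8.16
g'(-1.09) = 1.64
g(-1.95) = -8.10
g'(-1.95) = -1.80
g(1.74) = 12.50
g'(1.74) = 12.96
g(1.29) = 7.07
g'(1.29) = 11.16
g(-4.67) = 11.60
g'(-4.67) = -12.68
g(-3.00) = -4.00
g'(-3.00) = -6.00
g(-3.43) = -1.05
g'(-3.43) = -7.72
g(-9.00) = 104.00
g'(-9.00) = -30.00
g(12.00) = 356.00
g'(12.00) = 54.00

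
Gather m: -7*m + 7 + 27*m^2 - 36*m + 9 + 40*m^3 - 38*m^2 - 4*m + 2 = 40*m^3 - 11*m^2 - 47*m + 18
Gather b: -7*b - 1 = -7*b - 1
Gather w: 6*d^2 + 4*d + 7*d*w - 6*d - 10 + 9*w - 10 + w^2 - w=6*d^2 - 2*d + w^2 + w*(7*d + 8) - 20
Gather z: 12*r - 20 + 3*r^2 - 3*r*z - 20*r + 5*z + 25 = 3*r^2 - 8*r + z*(5 - 3*r) + 5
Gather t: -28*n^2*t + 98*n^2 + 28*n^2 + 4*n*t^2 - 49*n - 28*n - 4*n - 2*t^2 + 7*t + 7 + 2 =126*n^2 - 81*n + t^2*(4*n - 2) + t*(7 - 28*n^2) + 9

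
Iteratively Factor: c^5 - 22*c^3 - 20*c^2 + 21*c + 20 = (c + 1)*(c^4 - c^3 - 21*c^2 + c + 20) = (c + 1)*(c + 4)*(c^3 - 5*c^2 - c + 5) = (c + 1)^2*(c + 4)*(c^2 - 6*c + 5) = (c - 5)*(c + 1)^2*(c + 4)*(c - 1)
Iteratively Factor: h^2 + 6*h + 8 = (h + 4)*(h + 2)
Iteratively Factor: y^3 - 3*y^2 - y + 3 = (y - 3)*(y^2 - 1) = (y - 3)*(y - 1)*(y + 1)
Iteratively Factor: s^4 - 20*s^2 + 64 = (s - 2)*(s^3 + 2*s^2 - 16*s - 32) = (s - 4)*(s - 2)*(s^2 + 6*s + 8) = (s - 4)*(s - 2)*(s + 4)*(s + 2)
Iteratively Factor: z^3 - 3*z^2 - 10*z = (z)*(z^2 - 3*z - 10) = z*(z - 5)*(z + 2)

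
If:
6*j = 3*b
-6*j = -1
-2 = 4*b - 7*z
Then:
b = 1/3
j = 1/6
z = 10/21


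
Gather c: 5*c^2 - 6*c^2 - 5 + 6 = 1 - c^2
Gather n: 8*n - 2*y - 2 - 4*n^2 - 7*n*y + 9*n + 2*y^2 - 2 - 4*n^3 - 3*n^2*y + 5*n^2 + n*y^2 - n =-4*n^3 + n^2*(1 - 3*y) + n*(y^2 - 7*y + 16) + 2*y^2 - 2*y - 4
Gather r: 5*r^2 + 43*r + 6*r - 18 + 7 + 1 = 5*r^2 + 49*r - 10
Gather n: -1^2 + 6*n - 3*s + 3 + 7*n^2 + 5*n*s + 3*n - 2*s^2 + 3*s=7*n^2 + n*(5*s + 9) - 2*s^2 + 2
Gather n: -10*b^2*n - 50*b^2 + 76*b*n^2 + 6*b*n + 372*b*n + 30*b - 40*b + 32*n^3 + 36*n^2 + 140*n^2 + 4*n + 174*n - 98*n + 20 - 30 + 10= -50*b^2 - 10*b + 32*n^3 + n^2*(76*b + 176) + n*(-10*b^2 + 378*b + 80)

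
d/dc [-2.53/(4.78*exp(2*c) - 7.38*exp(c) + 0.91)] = (24.1868*exp(c) - 18.6714)*exp(c)/(4.78*exp(2*c) - 7.38*exp(c) + 0.91)^2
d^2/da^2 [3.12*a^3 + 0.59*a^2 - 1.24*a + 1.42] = 18.72*a + 1.18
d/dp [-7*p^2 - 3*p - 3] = -14*p - 3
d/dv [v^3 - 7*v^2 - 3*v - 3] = 3*v^2 - 14*v - 3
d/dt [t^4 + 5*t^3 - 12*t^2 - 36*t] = 4*t^3 + 15*t^2 - 24*t - 36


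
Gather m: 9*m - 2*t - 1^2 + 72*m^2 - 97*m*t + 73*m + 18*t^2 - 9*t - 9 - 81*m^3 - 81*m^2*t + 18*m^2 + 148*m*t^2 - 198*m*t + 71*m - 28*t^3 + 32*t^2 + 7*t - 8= -81*m^3 + m^2*(90 - 81*t) + m*(148*t^2 - 295*t + 153) - 28*t^3 + 50*t^2 - 4*t - 18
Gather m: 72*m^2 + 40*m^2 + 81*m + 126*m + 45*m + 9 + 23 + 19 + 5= 112*m^2 + 252*m + 56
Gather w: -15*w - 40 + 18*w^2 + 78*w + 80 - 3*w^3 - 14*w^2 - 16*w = -3*w^3 + 4*w^2 + 47*w + 40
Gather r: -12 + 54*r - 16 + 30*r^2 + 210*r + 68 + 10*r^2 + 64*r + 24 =40*r^2 + 328*r + 64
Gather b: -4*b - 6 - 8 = -4*b - 14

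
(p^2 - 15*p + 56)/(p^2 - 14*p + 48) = (p - 7)/(p - 6)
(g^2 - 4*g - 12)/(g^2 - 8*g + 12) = (g + 2)/(g - 2)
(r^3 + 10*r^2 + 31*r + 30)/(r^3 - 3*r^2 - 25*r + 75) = (r^2 + 5*r + 6)/(r^2 - 8*r + 15)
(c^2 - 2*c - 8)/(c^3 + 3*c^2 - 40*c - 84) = (c - 4)/(c^2 + c - 42)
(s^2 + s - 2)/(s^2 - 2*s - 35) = (-s^2 - s + 2)/(-s^2 + 2*s + 35)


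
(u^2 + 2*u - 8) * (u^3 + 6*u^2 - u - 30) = u^5 + 8*u^4 + 3*u^3 - 80*u^2 - 52*u + 240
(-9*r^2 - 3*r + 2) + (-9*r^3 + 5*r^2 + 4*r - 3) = -9*r^3 - 4*r^2 + r - 1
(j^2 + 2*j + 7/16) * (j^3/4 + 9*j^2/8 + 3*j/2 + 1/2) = j^5/4 + 13*j^4/8 + 247*j^3/64 + 511*j^2/128 + 53*j/32 + 7/32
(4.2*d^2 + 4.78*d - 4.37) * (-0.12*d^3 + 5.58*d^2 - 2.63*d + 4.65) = -0.504*d^5 + 22.8624*d^4 + 16.1508*d^3 - 17.426*d^2 + 33.7201*d - 20.3205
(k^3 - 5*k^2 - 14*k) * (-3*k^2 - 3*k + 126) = -3*k^5 + 12*k^4 + 183*k^3 - 588*k^2 - 1764*k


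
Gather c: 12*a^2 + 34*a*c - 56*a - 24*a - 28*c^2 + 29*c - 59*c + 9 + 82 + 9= 12*a^2 - 80*a - 28*c^2 + c*(34*a - 30) + 100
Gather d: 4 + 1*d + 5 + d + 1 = 2*d + 10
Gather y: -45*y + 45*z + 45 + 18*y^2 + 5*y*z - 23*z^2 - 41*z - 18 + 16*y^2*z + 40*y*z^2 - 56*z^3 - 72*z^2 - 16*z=y^2*(16*z + 18) + y*(40*z^2 + 5*z - 45) - 56*z^3 - 95*z^2 - 12*z + 27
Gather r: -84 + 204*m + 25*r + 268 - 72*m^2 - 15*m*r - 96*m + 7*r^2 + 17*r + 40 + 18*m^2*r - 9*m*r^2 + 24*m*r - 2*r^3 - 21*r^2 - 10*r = -72*m^2 + 108*m - 2*r^3 + r^2*(-9*m - 14) + r*(18*m^2 + 9*m + 32) + 224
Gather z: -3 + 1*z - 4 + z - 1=2*z - 8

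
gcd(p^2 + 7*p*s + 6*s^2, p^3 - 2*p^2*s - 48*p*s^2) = p + 6*s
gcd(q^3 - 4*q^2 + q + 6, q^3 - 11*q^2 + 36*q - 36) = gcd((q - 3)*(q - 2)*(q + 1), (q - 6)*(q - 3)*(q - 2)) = q^2 - 5*q + 6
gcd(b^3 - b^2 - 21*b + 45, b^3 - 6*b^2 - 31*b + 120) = b^2 + 2*b - 15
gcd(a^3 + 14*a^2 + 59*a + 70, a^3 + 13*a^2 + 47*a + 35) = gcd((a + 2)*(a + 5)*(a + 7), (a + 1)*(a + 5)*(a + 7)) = a^2 + 12*a + 35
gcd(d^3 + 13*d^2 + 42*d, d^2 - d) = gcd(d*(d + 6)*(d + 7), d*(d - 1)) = d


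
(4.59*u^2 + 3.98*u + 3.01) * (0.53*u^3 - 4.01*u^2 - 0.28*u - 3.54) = 2.4327*u^5 - 16.2965*u^4 - 15.6497*u^3 - 29.4331*u^2 - 14.932*u - 10.6554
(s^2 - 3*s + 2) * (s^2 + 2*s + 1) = s^4 - s^3 - 3*s^2 + s + 2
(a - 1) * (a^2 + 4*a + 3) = a^3 + 3*a^2 - a - 3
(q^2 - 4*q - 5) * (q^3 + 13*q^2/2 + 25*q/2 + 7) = q^5 + 5*q^4/2 - 37*q^3/2 - 151*q^2/2 - 181*q/2 - 35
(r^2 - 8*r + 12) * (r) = r^3 - 8*r^2 + 12*r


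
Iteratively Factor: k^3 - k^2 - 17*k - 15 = (k - 5)*(k^2 + 4*k + 3) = (k - 5)*(k + 3)*(k + 1)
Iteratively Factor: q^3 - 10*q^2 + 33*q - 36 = (q - 3)*(q^2 - 7*q + 12) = (q - 4)*(q - 3)*(q - 3)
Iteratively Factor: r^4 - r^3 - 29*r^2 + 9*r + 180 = (r - 5)*(r^3 + 4*r^2 - 9*r - 36) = (r - 5)*(r - 3)*(r^2 + 7*r + 12) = (r - 5)*(r - 3)*(r + 3)*(r + 4)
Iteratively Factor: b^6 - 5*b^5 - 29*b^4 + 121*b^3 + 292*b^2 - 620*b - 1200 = (b - 3)*(b^5 - 2*b^4 - 35*b^3 + 16*b^2 + 340*b + 400) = (b - 3)*(b + 2)*(b^4 - 4*b^3 - 27*b^2 + 70*b + 200) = (b - 3)*(b + 2)^2*(b^3 - 6*b^2 - 15*b + 100) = (b - 5)*(b - 3)*(b + 2)^2*(b^2 - b - 20) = (b - 5)^2*(b - 3)*(b + 2)^2*(b + 4)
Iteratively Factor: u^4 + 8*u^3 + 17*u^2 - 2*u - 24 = (u - 1)*(u^3 + 9*u^2 + 26*u + 24) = (u - 1)*(u + 4)*(u^2 + 5*u + 6) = (u - 1)*(u + 3)*(u + 4)*(u + 2)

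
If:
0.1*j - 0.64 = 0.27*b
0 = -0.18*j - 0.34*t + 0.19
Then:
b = -0.699588477366255*t - 1.97942386831276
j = 1.05555555555556 - 1.88888888888889*t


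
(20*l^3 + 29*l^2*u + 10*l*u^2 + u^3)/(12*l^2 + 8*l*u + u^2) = (20*l^3 + 29*l^2*u + 10*l*u^2 + u^3)/(12*l^2 + 8*l*u + u^2)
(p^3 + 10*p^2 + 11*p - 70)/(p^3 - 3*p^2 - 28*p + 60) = (p + 7)/(p - 6)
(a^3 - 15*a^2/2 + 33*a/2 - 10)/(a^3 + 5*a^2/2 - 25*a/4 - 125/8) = 4*(a^2 - 5*a + 4)/(4*a^2 + 20*a + 25)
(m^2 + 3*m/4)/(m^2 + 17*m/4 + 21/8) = 2*m/(2*m + 7)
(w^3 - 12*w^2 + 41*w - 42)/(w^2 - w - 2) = (w^2 - 10*w + 21)/(w + 1)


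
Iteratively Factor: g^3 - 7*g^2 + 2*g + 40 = (g + 2)*(g^2 - 9*g + 20) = (g - 5)*(g + 2)*(g - 4)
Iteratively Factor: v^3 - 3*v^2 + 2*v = (v - 1)*(v^2 - 2*v) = (v - 2)*(v - 1)*(v)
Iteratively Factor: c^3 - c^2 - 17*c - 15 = (c - 5)*(c^2 + 4*c + 3) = (c - 5)*(c + 3)*(c + 1)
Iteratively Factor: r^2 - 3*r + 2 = (r - 1)*(r - 2)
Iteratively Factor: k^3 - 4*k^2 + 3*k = (k - 3)*(k^2 - k) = (k - 3)*(k - 1)*(k)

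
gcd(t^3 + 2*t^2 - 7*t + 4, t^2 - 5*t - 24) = 1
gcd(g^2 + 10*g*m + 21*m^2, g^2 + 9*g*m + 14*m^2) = g + 7*m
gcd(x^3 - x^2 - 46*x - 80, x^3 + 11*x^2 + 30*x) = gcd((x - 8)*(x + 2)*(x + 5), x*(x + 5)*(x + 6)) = x + 5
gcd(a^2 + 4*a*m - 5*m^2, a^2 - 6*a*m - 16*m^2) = 1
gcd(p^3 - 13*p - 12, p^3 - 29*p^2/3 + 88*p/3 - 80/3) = p - 4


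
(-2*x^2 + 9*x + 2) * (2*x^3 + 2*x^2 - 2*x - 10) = -4*x^5 + 14*x^4 + 26*x^3 + 6*x^2 - 94*x - 20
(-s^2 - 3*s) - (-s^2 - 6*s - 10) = 3*s + 10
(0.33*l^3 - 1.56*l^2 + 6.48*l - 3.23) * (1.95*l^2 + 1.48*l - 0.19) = 0.6435*l^5 - 2.5536*l^4 + 10.2645*l^3 + 3.5883*l^2 - 6.0116*l + 0.6137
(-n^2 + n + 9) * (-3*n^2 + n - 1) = 3*n^4 - 4*n^3 - 25*n^2 + 8*n - 9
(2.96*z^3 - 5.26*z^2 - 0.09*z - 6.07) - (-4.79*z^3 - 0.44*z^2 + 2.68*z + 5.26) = 7.75*z^3 - 4.82*z^2 - 2.77*z - 11.33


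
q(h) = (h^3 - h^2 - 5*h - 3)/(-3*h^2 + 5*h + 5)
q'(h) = (6*h - 5)*(h^3 - h^2 - 5*h - 3)/(-3*h^2 + 5*h + 5)^2 + (3*h^2 - 2*h - 5)/(-3*h^2 + 5*h + 5) = (-3*h^4 + 10*h^3 - 5*h^2 - 28*h - 10)/(9*h^4 - 30*h^3 - 5*h^2 + 50*h + 25)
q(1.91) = -2.56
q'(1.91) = -4.00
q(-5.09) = 1.38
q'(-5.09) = -0.35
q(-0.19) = -0.53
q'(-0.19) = -0.32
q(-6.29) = 1.79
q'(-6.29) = -0.34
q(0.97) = -1.12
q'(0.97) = -0.72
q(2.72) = 1.08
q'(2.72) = -6.66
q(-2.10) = 0.33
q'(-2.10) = -0.35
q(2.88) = 0.33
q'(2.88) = -3.31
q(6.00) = -2.01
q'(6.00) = -0.39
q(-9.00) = 2.71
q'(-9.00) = -0.34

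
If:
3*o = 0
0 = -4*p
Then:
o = 0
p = 0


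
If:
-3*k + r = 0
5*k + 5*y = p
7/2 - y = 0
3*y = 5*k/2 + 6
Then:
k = 9/5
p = 53/2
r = 27/5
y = 7/2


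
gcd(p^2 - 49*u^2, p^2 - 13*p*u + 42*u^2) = p - 7*u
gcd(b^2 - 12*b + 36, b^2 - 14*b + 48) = b - 6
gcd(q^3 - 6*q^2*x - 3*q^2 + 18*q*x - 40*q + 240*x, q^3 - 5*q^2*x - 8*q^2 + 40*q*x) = q - 8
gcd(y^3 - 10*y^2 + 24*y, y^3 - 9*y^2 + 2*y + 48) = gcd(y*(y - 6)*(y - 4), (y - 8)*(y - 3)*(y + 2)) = 1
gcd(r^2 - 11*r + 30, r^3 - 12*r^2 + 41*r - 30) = r^2 - 11*r + 30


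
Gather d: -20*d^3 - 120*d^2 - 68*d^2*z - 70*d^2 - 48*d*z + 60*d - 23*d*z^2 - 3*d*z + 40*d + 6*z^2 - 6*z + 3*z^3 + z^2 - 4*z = -20*d^3 + d^2*(-68*z - 190) + d*(-23*z^2 - 51*z + 100) + 3*z^3 + 7*z^2 - 10*z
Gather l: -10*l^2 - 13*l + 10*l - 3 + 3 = -10*l^2 - 3*l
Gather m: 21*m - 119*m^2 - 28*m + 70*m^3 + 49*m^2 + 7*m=70*m^3 - 70*m^2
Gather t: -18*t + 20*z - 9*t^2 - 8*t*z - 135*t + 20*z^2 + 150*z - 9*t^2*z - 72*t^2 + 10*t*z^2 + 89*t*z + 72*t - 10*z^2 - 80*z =t^2*(-9*z - 81) + t*(10*z^2 + 81*z - 81) + 10*z^2 + 90*z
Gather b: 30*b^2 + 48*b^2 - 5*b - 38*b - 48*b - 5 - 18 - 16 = 78*b^2 - 91*b - 39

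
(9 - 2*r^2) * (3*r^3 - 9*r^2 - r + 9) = -6*r^5 + 18*r^4 + 29*r^3 - 99*r^2 - 9*r + 81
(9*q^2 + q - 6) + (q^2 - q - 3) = 10*q^2 - 9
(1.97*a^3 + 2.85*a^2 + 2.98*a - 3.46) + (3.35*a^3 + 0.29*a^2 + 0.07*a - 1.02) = 5.32*a^3 + 3.14*a^2 + 3.05*a - 4.48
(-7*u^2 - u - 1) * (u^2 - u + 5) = -7*u^4 + 6*u^3 - 35*u^2 - 4*u - 5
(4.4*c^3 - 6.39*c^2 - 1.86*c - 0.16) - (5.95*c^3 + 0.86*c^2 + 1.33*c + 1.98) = -1.55*c^3 - 7.25*c^2 - 3.19*c - 2.14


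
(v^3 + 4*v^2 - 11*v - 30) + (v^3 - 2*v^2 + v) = 2*v^3 + 2*v^2 - 10*v - 30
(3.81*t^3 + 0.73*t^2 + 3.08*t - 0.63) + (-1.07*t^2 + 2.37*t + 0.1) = 3.81*t^3 - 0.34*t^2 + 5.45*t - 0.53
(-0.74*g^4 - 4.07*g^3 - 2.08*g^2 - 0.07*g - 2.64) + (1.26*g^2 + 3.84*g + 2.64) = -0.74*g^4 - 4.07*g^3 - 0.82*g^2 + 3.77*g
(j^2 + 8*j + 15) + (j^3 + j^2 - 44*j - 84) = j^3 + 2*j^2 - 36*j - 69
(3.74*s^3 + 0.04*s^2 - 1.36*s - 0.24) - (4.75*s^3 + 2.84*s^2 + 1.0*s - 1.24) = -1.01*s^3 - 2.8*s^2 - 2.36*s + 1.0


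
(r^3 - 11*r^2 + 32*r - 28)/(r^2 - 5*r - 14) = (r^2 - 4*r + 4)/(r + 2)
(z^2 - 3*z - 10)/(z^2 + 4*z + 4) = (z - 5)/(z + 2)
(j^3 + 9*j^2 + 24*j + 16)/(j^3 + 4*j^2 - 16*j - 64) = (j + 1)/(j - 4)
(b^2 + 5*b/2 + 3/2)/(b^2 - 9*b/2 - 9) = (b + 1)/(b - 6)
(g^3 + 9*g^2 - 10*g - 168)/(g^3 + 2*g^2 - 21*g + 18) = (g^2 + 3*g - 28)/(g^2 - 4*g + 3)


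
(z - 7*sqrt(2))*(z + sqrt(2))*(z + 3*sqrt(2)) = z^3 - 3*sqrt(2)*z^2 - 50*z - 42*sqrt(2)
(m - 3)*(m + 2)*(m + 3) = m^3 + 2*m^2 - 9*m - 18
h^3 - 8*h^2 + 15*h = h*(h - 5)*(h - 3)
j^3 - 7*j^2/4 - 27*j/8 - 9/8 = (j - 3)*(j + 1/2)*(j + 3/4)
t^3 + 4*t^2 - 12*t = t*(t - 2)*(t + 6)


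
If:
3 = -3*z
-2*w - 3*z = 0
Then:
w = 3/2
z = -1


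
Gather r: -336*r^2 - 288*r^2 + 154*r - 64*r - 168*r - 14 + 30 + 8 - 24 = -624*r^2 - 78*r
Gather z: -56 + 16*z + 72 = 16*z + 16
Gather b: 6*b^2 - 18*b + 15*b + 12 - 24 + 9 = 6*b^2 - 3*b - 3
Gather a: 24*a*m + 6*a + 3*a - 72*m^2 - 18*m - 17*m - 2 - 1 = a*(24*m + 9) - 72*m^2 - 35*m - 3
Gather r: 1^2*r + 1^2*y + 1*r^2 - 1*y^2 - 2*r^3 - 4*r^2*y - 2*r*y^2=-2*r^3 + r^2*(1 - 4*y) + r*(1 - 2*y^2) - y^2 + y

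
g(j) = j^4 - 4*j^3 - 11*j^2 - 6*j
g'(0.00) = -6.00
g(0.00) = 0.00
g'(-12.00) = -8382.00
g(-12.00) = 26136.00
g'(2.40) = -72.62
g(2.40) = -99.88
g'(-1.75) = -25.69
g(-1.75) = 7.63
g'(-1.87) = -32.98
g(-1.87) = 11.14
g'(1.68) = -57.86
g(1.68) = -52.13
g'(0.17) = -10.07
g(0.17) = -1.36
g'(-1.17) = -3.09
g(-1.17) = 0.24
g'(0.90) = -32.60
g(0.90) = -16.57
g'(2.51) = -73.57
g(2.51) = -107.92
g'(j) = 4*j^3 - 12*j^2 - 22*j - 6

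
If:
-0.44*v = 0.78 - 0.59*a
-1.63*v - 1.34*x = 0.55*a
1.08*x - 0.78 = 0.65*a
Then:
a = 0.54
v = -1.05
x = 1.05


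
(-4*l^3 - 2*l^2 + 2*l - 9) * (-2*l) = 8*l^4 + 4*l^3 - 4*l^2 + 18*l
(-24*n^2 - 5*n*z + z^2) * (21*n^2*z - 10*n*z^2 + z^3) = -504*n^4*z + 135*n^3*z^2 + 47*n^2*z^3 - 15*n*z^4 + z^5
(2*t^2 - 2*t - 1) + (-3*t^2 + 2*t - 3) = -t^2 - 4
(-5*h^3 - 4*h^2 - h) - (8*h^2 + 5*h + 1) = -5*h^3 - 12*h^2 - 6*h - 1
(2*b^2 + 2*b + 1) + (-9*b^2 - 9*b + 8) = -7*b^2 - 7*b + 9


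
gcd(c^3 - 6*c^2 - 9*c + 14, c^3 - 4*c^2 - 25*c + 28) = c^2 - 8*c + 7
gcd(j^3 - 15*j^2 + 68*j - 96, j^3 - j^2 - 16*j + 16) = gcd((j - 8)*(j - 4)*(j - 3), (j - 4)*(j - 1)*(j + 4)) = j - 4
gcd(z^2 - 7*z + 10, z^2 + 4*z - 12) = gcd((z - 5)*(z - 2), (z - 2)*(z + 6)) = z - 2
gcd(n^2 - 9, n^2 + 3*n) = n + 3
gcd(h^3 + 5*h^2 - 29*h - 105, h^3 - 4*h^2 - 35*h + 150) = h - 5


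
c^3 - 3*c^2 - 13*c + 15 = (c - 5)*(c - 1)*(c + 3)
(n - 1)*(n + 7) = n^2 + 6*n - 7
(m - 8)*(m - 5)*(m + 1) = m^3 - 12*m^2 + 27*m + 40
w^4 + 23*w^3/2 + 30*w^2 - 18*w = w*(w - 1/2)*(w + 6)^2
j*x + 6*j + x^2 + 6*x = (j + x)*(x + 6)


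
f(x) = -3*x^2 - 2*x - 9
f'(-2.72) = 14.32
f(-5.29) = -82.37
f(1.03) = -14.24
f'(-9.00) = 52.00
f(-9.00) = -234.00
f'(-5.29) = 29.74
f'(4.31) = -27.86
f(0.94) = -13.53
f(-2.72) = -25.76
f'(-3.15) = 16.90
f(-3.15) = -32.47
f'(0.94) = -7.64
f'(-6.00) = 34.00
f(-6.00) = -105.00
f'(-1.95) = 9.70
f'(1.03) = -8.18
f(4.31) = -73.35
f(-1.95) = -16.51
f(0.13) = -9.31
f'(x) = -6*x - 2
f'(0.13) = -2.78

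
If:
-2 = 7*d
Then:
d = -2/7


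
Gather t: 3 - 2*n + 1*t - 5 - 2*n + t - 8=-4*n + 2*t - 10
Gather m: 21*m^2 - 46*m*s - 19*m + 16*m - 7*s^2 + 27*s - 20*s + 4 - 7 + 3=21*m^2 + m*(-46*s - 3) - 7*s^2 + 7*s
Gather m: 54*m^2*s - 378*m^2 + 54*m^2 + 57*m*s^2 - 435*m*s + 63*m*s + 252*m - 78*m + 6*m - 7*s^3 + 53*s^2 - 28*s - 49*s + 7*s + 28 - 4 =m^2*(54*s - 324) + m*(57*s^2 - 372*s + 180) - 7*s^3 + 53*s^2 - 70*s + 24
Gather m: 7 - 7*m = 7 - 7*m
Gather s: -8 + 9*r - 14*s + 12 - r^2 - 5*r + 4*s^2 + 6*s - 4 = -r^2 + 4*r + 4*s^2 - 8*s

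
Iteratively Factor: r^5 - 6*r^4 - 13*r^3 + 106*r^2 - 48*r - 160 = (r - 4)*(r^4 - 2*r^3 - 21*r^2 + 22*r + 40) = (r - 4)*(r + 1)*(r^3 - 3*r^2 - 18*r + 40) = (r - 4)*(r - 2)*(r + 1)*(r^2 - r - 20) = (r - 4)*(r - 2)*(r + 1)*(r + 4)*(r - 5)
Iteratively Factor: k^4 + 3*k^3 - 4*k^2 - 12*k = (k - 2)*(k^3 + 5*k^2 + 6*k) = k*(k - 2)*(k^2 + 5*k + 6) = k*(k - 2)*(k + 3)*(k + 2)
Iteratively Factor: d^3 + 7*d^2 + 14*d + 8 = (d + 1)*(d^2 + 6*d + 8) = (d + 1)*(d + 4)*(d + 2)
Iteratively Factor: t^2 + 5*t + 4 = (t + 1)*(t + 4)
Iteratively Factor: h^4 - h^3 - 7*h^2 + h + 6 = (h - 1)*(h^3 - 7*h - 6) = (h - 3)*(h - 1)*(h^2 + 3*h + 2) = (h - 3)*(h - 1)*(h + 1)*(h + 2)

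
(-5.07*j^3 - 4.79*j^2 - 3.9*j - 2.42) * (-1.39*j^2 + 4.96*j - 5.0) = 7.0473*j^5 - 18.4891*j^4 + 7.0126*j^3 + 7.9698*j^2 + 7.4968*j + 12.1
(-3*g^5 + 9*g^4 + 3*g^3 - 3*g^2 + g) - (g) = -3*g^5 + 9*g^4 + 3*g^3 - 3*g^2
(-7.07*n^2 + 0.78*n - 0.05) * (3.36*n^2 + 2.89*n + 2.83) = -23.7552*n^4 - 17.8115*n^3 - 17.9219*n^2 + 2.0629*n - 0.1415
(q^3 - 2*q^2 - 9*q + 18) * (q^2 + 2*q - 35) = q^5 - 48*q^3 + 70*q^2 + 351*q - 630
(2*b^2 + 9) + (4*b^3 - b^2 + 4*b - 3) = 4*b^3 + b^2 + 4*b + 6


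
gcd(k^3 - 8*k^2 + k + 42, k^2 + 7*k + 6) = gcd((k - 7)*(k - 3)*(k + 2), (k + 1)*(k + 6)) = 1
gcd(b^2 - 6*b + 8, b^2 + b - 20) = b - 4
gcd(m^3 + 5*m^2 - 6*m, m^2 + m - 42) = 1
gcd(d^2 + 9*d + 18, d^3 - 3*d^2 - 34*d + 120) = d + 6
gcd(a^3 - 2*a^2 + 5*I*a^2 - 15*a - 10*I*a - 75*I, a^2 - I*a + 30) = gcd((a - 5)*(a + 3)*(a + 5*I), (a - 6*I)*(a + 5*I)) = a + 5*I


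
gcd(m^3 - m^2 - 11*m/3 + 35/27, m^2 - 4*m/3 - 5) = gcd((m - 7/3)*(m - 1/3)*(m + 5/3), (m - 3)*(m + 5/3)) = m + 5/3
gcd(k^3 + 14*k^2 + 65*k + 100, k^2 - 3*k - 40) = k + 5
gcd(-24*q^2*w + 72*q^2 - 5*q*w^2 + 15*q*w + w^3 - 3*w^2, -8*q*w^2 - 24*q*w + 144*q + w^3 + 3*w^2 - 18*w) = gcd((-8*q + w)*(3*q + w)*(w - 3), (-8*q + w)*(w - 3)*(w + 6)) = 8*q*w - 24*q - w^2 + 3*w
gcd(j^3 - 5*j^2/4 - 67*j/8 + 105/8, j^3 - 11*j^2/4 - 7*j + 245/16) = j - 7/4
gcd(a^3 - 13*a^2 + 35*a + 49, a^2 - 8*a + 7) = a - 7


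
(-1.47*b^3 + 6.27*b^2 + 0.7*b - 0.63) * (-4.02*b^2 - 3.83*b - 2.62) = 5.9094*b^5 - 19.5753*b^4 - 22.9767*b^3 - 16.5758*b^2 + 0.5789*b + 1.6506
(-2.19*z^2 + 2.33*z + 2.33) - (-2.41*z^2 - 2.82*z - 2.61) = 0.22*z^2 + 5.15*z + 4.94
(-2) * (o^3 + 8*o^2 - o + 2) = -2*o^3 - 16*o^2 + 2*o - 4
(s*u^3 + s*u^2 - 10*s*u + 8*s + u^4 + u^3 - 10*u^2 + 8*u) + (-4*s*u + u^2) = s*u^3 + s*u^2 - 14*s*u + 8*s + u^4 + u^3 - 9*u^2 + 8*u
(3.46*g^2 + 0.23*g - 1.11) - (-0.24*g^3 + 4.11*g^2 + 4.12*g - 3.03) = 0.24*g^3 - 0.65*g^2 - 3.89*g + 1.92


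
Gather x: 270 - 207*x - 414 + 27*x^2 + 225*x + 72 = 27*x^2 + 18*x - 72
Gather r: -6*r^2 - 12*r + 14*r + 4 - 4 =-6*r^2 + 2*r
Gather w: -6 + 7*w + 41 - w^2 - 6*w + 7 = -w^2 + w + 42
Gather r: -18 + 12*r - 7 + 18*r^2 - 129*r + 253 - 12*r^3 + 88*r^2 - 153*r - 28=-12*r^3 + 106*r^2 - 270*r + 200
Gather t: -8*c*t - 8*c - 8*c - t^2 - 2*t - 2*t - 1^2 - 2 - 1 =-16*c - t^2 + t*(-8*c - 4) - 4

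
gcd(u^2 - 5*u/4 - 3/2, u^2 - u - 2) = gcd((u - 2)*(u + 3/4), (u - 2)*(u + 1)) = u - 2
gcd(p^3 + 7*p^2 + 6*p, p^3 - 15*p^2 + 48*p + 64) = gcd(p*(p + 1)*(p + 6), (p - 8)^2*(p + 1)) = p + 1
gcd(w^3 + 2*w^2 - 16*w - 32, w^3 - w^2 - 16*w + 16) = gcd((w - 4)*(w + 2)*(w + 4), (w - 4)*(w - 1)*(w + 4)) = w^2 - 16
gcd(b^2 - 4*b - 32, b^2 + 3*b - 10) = 1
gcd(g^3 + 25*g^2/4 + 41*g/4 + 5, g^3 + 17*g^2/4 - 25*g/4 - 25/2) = g + 5/4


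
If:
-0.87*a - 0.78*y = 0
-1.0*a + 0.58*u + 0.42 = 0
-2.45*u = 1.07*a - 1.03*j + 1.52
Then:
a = -0.896551724137931*y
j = -4.60822183484756*y - 0.246735855373284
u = -1.54577883472057*y - 0.724137931034483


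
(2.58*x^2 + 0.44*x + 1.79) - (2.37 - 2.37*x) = 2.58*x^2 + 2.81*x - 0.58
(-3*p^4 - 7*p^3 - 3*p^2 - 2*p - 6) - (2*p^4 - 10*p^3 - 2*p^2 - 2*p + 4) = -5*p^4 + 3*p^3 - p^2 - 10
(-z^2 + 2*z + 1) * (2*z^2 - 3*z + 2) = -2*z^4 + 7*z^3 - 6*z^2 + z + 2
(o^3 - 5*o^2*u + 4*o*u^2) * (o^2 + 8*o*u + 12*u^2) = o^5 + 3*o^4*u - 24*o^3*u^2 - 28*o^2*u^3 + 48*o*u^4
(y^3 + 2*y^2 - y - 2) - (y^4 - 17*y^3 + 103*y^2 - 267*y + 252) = -y^4 + 18*y^3 - 101*y^2 + 266*y - 254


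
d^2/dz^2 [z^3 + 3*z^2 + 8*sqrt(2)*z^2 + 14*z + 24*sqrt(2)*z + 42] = 6*z + 6 + 16*sqrt(2)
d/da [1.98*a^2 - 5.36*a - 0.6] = 3.96*a - 5.36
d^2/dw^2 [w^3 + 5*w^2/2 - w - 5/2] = 6*w + 5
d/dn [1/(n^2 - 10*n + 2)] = 2*(5 - n)/(n^2 - 10*n + 2)^2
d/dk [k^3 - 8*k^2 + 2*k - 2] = 3*k^2 - 16*k + 2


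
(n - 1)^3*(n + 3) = n^4 - 6*n^2 + 8*n - 3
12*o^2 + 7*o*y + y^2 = (3*o + y)*(4*o + y)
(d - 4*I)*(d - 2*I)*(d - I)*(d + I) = d^4 - 6*I*d^3 - 7*d^2 - 6*I*d - 8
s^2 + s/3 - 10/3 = (s - 5/3)*(s + 2)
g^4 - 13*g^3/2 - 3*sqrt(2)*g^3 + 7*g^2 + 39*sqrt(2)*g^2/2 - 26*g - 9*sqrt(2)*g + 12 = (g - 6)*(g - 1/2)*(g - 2*sqrt(2))*(g - sqrt(2))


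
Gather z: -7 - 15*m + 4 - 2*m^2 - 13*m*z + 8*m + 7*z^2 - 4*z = -2*m^2 - 7*m + 7*z^2 + z*(-13*m - 4) - 3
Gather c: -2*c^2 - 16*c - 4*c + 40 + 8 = -2*c^2 - 20*c + 48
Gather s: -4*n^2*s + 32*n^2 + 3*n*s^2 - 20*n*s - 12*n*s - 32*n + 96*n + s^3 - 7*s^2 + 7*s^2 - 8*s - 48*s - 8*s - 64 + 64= 32*n^2 + 3*n*s^2 + 64*n + s^3 + s*(-4*n^2 - 32*n - 64)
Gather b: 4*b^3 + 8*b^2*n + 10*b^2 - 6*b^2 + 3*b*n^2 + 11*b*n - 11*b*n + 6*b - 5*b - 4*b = 4*b^3 + b^2*(8*n + 4) + b*(3*n^2 - 3)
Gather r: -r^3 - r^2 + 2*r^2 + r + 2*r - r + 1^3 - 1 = -r^3 + r^2 + 2*r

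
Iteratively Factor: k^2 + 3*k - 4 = (k - 1)*(k + 4)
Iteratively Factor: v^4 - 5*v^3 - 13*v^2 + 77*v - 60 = (v - 5)*(v^3 - 13*v + 12) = (v - 5)*(v + 4)*(v^2 - 4*v + 3) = (v - 5)*(v - 1)*(v + 4)*(v - 3)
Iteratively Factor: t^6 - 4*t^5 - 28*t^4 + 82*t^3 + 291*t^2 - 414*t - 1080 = (t - 4)*(t^5 - 28*t^3 - 30*t^2 + 171*t + 270) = (t - 5)*(t - 4)*(t^4 + 5*t^3 - 3*t^2 - 45*t - 54) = (t - 5)*(t - 4)*(t - 3)*(t^3 + 8*t^2 + 21*t + 18) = (t - 5)*(t - 4)*(t - 3)*(t + 3)*(t^2 + 5*t + 6) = (t - 5)*(t - 4)*(t - 3)*(t + 3)^2*(t + 2)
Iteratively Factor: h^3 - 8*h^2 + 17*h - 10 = (h - 2)*(h^2 - 6*h + 5) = (h - 2)*(h - 1)*(h - 5)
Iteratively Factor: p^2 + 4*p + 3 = (p + 3)*(p + 1)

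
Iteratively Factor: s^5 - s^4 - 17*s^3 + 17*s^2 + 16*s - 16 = (s - 1)*(s^4 - 17*s^2 + 16) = (s - 1)*(s + 4)*(s^3 - 4*s^2 - s + 4) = (s - 1)^2*(s + 4)*(s^2 - 3*s - 4) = (s - 1)^2*(s + 1)*(s + 4)*(s - 4)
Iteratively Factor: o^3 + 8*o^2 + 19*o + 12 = (o + 3)*(o^2 + 5*o + 4) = (o + 3)*(o + 4)*(o + 1)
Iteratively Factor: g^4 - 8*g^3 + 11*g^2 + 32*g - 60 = (g + 2)*(g^3 - 10*g^2 + 31*g - 30) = (g - 2)*(g + 2)*(g^2 - 8*g + 15) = (g - 3)*(g - 2)*(g + 2)*(g - 5)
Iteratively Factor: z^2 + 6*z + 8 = (z + 2)*(z + 4)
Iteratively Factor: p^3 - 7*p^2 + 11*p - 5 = (p - 5)*(p^2 - 2*p + 1) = (p - 5)*(p - 1)*(p - 1)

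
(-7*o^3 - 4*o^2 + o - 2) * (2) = -14*o^3 - 8*o^2 + 2*o - 4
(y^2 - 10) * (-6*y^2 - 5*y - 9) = -6*y^4 - 5*y^3 + 51*y^2 + 50*y + 90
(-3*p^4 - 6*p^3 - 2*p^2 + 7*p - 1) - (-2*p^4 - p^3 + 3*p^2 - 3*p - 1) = -p^4 - 5*p^3 - 5*p^2 + 10*p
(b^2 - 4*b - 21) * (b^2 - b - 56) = b^4 - 5*b^3 - 73*b^2 + 245*b + 1176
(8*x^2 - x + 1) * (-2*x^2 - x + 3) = -16*x^4 - 6*x^3 + 23*x^2 - 4*x + 3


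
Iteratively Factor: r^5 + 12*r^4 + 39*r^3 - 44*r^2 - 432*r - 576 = (r - 3)*(r^4 + 15*r^3 + 84*r^2 + 208*r + 192) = (r - 3)*(r + 4)*(r^3 + 11*r^2 + 40*r + 48) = (r - 3)*(r + 4)^2*(r^2 + 7*r + 12) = (r - 3)*(r + 3)*(r + 4)^2*(r + 4)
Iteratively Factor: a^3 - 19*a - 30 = (a + 2)*(a^2 - 2*a - 15) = (a + 2)*(a + 3)*(a - 5)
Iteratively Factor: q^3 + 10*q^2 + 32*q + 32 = (q + 4)*(q^2 + 6*q + 8) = (q + 2)*(q + 4)*(q + 4)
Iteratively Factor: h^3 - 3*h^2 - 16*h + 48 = (h + 4)*(h^2 - 7*h + 12) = (h - 3)*(h + 4)*(h - 4)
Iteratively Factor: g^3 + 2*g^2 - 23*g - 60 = (g + 4)*(g^2 - 2*g - 15) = (g + 3)*(g + 4)*(g - 5)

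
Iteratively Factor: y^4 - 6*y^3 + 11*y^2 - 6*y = (y - 3)*(y^3 - 3*y^2 + 2*y) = y*(y - 3)*(y^2 - 3*y + 2) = y*(y - 3)*(y - 2)*(y - 1)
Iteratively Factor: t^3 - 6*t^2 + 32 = (t + 2)*(t^2 - 8*t + 16) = (t - 4)*(t + 2)*(t - 4)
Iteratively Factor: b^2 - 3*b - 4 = (b - 4)*(b + 1)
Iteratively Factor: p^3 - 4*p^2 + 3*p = (p)*(p^2 - 4*p + 3) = p*(p - 3)*(p - 1)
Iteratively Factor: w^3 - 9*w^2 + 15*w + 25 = (w - 5)*(w^2 - 4*w - 5) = (w - 5)*(w + 1)*(w - 5)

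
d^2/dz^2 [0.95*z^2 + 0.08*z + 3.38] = 1.90000000000000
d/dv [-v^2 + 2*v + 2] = 2 - 2*v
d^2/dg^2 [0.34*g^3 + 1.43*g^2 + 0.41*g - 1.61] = 2.04*g + 2.86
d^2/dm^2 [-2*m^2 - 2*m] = -4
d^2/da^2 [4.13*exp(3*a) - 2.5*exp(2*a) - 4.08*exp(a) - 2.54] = (37.17*exp(2*a) - 10.0*exp(a) - 4.08)*exp(a)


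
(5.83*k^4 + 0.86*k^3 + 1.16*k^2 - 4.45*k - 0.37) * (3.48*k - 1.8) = 20.2884*k^5 - 7.5012*k^4 + 2.4888*k^3 - 17.574*k^2 + 6.7224*k + 0.666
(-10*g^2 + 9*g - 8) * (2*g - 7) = -20*g^3 + 88*g^2 - 79*g + 56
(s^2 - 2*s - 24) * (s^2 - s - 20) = s^4 - 3*s^3 - 42*s^2 + 64*s + 480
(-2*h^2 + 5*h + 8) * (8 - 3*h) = 6*h^3 - 31*h^2 + 16*h + 64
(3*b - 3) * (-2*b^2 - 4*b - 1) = -6*b^3 - 6*b^2 + 9*b + 3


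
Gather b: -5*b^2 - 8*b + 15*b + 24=-5*b^2 + 7*b + 24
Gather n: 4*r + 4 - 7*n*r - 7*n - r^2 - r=n*(-7*r - 7) - r^2 + 3*r + 4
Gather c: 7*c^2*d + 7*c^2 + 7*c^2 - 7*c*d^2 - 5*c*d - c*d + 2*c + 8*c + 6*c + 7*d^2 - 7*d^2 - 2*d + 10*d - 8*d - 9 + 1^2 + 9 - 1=c^2*(7*d + 14) + c*(-7*d^2 - 6*d + 16)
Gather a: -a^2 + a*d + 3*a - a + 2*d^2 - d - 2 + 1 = -a^2 + a*(d + 2) + 2*d^2 - d - 1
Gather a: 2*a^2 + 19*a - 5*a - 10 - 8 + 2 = 2*a^2 + 14*a - 16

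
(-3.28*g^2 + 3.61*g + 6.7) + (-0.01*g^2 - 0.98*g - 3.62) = -3.29*g^2 + 2.63*g + 3.08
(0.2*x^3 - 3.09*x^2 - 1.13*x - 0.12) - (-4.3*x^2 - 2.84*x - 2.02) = 0.2*x^3 + 1.21*x^2 + 1.71*x + 1.9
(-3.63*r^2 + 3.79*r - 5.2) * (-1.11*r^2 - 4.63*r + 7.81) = 4.0293*r^4 + 12.6*r^3 - 40.126*r^2 + 53.6759*r - 40.612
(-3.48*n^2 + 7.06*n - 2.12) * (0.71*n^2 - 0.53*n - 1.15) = -2.4708*n^4 + 6.857*n^3 - 1.245*n^2 - 6.9954*n + 2.438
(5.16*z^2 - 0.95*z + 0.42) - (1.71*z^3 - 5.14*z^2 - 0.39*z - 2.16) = -1.71*z^3 + 10.3*z^2 - 0.56*z + 2.58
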